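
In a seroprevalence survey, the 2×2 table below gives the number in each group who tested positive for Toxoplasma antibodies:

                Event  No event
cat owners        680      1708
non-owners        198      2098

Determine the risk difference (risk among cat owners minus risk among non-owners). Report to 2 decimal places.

RD: 0.20

risk, cat owners = 680/2388 = 0.2848
risk, non-owners = 198/2296 = 0.0862
risk difference = 0.2848 − 0.0862 = 0.20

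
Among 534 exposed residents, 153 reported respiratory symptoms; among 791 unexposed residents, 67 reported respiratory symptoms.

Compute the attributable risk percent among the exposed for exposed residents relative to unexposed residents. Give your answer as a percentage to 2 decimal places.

AR% ≈ 70.44%

risk, exposed residents = 153/534 = 0.2865
risk, unexposed residents = 67/791 = 0.0847
AR% = (0.2865 − 0.0847) / 0.2865 = 0.7044 → 70.44%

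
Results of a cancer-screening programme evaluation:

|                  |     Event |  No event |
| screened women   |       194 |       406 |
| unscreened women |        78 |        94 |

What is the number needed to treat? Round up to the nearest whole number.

risk, screened women = 194/600 = 0.323333
risk, unscreened women = 78/172 = 0.453488
absolute risk difference = 0.130155
1 / 0.130155 = 7.683 → round up → 8

NNT: 8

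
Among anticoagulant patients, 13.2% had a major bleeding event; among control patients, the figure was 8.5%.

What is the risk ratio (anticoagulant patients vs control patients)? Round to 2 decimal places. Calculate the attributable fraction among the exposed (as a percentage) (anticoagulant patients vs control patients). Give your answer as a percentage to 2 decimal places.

RR = 0.1320 / 0.0850 = 1.55
AR% = (0.1320 − 0.0850) / 0.1320 = 0.3561 → 35.61%

RR = 1.55; AR% = 35.61%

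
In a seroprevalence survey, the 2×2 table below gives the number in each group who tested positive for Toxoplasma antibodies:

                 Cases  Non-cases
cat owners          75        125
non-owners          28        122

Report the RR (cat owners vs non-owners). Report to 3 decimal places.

2.009

risk, cat owners = 75/200 = 0.3750
risk, non-owners = 28/150 = 0.1867
RR = 0.3750 / 0.1867 = 2.009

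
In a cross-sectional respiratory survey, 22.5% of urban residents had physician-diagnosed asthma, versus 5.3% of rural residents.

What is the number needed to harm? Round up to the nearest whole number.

6

absolute risk difference = 0.172000
1 / 0.172000 = 5.814 → round up → 6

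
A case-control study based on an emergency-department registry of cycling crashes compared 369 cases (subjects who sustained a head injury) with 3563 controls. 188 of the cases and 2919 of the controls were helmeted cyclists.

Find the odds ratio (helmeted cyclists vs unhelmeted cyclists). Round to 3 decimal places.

odds, helmeted cyclists = 188/2919 = 0.0644
odds, unhelmeted cyclists = 181/644 = 0.2811
OR = 0.0644 / 0.2811 = 0.229

OR ≈ 0.229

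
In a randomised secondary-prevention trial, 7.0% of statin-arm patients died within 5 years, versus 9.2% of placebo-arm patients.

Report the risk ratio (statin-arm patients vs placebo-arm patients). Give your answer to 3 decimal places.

RR = 0.0700 / 0.0920 = 0.761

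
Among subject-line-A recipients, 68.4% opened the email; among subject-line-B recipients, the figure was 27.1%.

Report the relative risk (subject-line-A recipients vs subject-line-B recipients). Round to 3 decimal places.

RR = 0.6840 / 0.2710 = 2.524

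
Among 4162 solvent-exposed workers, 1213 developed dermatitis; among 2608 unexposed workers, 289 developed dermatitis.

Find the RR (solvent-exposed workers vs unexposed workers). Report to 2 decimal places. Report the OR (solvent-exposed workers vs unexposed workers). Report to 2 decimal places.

RR = 2.63; OR = 3.30

risk, solvent-exposed workers = 1213/4162 = 0.2914
risk, unexposed workers = 289/2608 = 0.1108
RR = 0.2914 / 0.1108 = 2.63
odds, solvent-exposed workers = 1213/2949 = 0.4113
odds, unexposed workers = 289/2319 = 0.1246
OR = 0.4113 / 0.1246 = 3.30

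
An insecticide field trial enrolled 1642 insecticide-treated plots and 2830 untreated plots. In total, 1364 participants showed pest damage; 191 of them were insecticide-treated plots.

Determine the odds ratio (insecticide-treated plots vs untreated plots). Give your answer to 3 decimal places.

OR: 0.186

insecticide-treated plots without the outcome: 1642 − 191 = 1451
untreated plots with the outcome: 1364 − 191 = 1173
untreated plots without the outcome: 2830 − 1173 = 1657
OR = (191 × 1657) / (1451 × 1173) = 316487/1702023 ≈ 0.186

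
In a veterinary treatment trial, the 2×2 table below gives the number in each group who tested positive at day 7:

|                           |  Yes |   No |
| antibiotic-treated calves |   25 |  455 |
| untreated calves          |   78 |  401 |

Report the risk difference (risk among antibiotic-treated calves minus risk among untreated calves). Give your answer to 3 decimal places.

risk, antibiotic-treated calves = 25/480 = 0.0521
risk, untreated calves = 78/479 = 0.1628
risk difference = 0.0521 − 0.1628 = -0.111

RD = -0.111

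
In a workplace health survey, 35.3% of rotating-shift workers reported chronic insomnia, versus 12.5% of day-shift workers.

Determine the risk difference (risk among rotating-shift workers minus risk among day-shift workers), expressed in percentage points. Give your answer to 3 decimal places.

22.800

risk difference = 0.3530 − 0.1250 = 0.2280 → 22.800 percentage points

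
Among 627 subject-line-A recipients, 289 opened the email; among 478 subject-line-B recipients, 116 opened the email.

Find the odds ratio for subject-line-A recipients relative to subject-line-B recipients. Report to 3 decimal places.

OR = (289 × 362) / (338 × 116) = 104618/39208 ≈ 2.668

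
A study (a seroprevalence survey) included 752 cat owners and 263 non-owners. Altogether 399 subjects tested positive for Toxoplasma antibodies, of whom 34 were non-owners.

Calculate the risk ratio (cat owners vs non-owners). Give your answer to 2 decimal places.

cat owners with the outcome: 399 − 34 = 365
cat owners without the outcome: 752 − 365 = 387
non-owners without the outcome: 263 − 34 = 229
risk, cat owners = 365/752 = 0.4854
risk, non-owners = 34/263 = 0.1293
RR = 0.4854 / 0.1293 = 3.75

RR = 3.75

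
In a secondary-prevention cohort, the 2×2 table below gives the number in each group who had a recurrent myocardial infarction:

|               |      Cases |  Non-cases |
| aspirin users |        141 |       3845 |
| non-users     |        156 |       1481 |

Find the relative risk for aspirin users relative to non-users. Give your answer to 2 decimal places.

RR: 0.37

risk, aspirin users = 141/3986 = 0.03537
risk, non-users = 156/1637 = 0.09530
RR = 0.03537 / 0.09530 = 0.37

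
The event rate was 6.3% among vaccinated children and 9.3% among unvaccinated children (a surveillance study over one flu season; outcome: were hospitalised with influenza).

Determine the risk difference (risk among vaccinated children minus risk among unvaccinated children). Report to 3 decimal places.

risk difference = 0.0630 − 0.0930 = -0.030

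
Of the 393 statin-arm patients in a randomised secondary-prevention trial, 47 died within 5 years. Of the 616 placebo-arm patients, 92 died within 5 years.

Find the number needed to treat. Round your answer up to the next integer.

NNT = 34

risk, statin-arm patients = 47/393 = 0.119593
risk, placebo-arm patients = 92/616 = 0.149351
absolute risk difference = 0.029758
1 / 0.029758 = 33.604 → round up → 34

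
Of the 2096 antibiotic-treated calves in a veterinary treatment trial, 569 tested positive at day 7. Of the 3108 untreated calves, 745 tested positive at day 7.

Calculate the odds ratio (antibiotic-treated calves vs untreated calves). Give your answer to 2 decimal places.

OR = (569 × 2363) / (1527 × 745) = 1344547/1137615 ≈ 1.18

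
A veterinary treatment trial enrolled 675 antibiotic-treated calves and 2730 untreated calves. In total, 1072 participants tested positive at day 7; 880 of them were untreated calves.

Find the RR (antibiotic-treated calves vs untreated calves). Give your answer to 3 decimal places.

RR: 0.882

antibiotic-treated calves with the outcome: 1072 − 880 = 192
antibiotic-treated calves without the outcome: 675 − 192 = 483
untreated calves without the outcome: 2730 − 880 = 1850
risk, antibiotic-treated calves = 192/675 = 0.2844
risk, untreated calves = 880/2730 = 0.3223
RR = 0.2844 / 0.3223 = 0.882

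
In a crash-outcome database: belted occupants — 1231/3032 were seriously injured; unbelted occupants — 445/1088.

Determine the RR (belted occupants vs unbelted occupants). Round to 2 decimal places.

risk, belted occupants = 1231/3032 = 0.4060
risk, unbelted occupants = 445/1088 = 0.4090
RR = 0.4060 / 0.4090 = 0.99

0.99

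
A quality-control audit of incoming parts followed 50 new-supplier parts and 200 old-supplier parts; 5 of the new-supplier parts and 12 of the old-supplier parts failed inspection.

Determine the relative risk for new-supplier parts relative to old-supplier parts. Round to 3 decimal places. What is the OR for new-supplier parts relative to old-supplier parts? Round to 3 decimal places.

RR = 1.667; OR = 1.741

risk, new-supplier parts = 5/50 = 0.1000
risk, old-supplier parts = 12/200 = 0.0600
RR = 0.1000 / 0.0600 = 1.667
OR = (5 × 188) / (45 × 12) = 940/540 ≈ 1.741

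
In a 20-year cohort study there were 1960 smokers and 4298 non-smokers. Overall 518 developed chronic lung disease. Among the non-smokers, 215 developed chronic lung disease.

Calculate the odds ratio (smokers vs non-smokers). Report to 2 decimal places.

OR: 3.47

smokers with the outcome: 518 − 215 = 303
smokers without the outcome: 1960 − 303 = 1657
non-smokers without the outcome: 4298 − 215 = 4083
odds, smokers = 303/1657 = 0.1829
odds, non-smokers = 215/4083 = 0.0527
OR = 0.1829 / 0.0527 = 3.47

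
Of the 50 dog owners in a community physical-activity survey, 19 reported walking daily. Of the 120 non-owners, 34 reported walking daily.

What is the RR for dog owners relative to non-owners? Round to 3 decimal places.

1.341

risk, dog owners = 19/50 = 0.3800
risk, non-owners = 34/120 = 0.2833
RR = 0.3800 / 0.2833 = 1.341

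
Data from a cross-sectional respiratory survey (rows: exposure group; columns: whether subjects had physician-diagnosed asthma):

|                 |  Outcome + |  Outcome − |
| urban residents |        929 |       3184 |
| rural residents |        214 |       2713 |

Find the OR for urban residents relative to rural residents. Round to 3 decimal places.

OR = (929 × 2713) / (3184 × 214) = 2520377/681376 ≈ 3.699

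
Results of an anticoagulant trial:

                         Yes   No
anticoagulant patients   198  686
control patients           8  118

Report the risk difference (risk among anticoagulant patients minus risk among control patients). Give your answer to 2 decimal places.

risk, anticoagulant patients = 198/884 = 0.2240
risk, control patients = 8/126 = 0.0635
risk difference = 0.2240 − 0.0635 = 0.16

RD: 0.16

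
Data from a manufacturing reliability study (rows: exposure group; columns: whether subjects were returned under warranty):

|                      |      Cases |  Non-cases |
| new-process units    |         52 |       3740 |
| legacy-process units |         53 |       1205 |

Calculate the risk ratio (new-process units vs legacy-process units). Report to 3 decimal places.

RR: 0.325

risk, new-process units = 52/3792 = 0.01371
risk, legacy-process units = 53/1258 = 0.04213
RR = 0.01371 / 0.04213 = 0.325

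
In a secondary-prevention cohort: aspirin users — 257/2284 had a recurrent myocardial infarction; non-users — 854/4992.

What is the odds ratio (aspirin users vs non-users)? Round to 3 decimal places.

OR = (257 × 4138) / (2027 × 854) = 1063466/1731058 ≈ 0.614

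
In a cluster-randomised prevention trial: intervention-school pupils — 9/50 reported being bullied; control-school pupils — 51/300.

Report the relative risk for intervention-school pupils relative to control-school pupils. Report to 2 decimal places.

RR = 1.06

risk, intervention-school pupils = 9/50 = 0.1800
risk, control-school pupils = 51/300 = 0.1700
RR = 0.1800 / 0.1700 = 1.06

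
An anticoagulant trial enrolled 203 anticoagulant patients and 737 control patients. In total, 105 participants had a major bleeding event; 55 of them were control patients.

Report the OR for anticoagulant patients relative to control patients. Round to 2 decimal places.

anticoagulant patients with the outcome: 105 − 55 = 50
anticoagulant patients without the outcome: 203 − 50 = 153
control patients without the outcome: 737 − 55 = 682
OR = (50 × 682) / (153 × 55) = 34100/8415 ≈ 4.05

OR = 4.05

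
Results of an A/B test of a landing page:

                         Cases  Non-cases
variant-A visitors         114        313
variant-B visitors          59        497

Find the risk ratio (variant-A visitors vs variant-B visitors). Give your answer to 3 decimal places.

RR: 2.516

risk, variant-A visitors = 114/427 = 0.2670
risk, variant-B visitors = 59/556 = 0.1061
RR = 0.2670 / 0.1061 = 2.516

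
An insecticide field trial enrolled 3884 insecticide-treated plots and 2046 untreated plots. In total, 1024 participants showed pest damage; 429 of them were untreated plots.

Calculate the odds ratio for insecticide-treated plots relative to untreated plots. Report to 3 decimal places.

OR = 0.682

insecticide-treated plots with the outcome: 1024 − 429 = 595
insecticide-treated plots without the outcome: 3884 − 595 = 3289
untreated plots without the outcome: 2046 − 429 = 1617
OR = (595 × 1617) / (3289 × 429) = 962115/1410981 ≈ 0.682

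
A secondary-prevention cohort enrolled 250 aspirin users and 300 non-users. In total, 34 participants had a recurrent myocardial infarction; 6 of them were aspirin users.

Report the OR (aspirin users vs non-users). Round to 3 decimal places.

aspirin users without the outcome: 250 − 6 = 244
non-users with the outcome: 34 − 6 = 28
non-users without the outcome: 300 − 28 = 272
odds, aspirin users = 6/244 = 0.02459
odds, non-users = 28/272 = 0.10294
OR = 0.02459 / 0.10294 = 0.239

0.239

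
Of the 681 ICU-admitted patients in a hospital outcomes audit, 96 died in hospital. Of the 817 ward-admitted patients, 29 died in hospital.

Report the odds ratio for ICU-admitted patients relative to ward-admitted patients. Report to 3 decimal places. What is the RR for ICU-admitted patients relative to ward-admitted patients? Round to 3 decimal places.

odds, ICU-admitted patients = 96/585 = 0.16410
odds, ward-admitted patients = 29/788 = 0.03680
OR = 0.16410 / 0.03680 = 4.459
risk, ICU-admitted patients = 96/681 = 0.14097
risk, ward-admitted patients = 29/817 = 0.03550
RR = 0.14097 / 0.03550 = 3.971

OR = 4.459; RR = 3.971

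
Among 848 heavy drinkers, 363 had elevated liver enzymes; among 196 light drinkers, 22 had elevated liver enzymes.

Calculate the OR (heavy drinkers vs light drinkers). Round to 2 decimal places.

OR = (363 × 174) / (485 × 22) = 63162/10670 ≈ 5.92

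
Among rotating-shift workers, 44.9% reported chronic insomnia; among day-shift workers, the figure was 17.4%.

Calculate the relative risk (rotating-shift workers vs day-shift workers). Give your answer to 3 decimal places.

RR = 0.4490 / 0.1740 = 2.580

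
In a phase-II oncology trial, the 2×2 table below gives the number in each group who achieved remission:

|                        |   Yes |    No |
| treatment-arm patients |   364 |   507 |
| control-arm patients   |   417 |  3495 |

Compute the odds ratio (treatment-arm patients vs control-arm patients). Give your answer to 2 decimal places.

OR = (364 × 3495) / (507 × 417) = 1272180/211419 ≈ 6.02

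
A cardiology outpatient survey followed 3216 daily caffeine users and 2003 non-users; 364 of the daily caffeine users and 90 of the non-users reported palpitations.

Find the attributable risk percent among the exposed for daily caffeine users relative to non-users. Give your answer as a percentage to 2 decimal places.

risk, daily caffeine users = 364/3216 = 0.11318
risk, non-users = 90/2003 = 0.04493
AR% = (0.11318 − 0.04493) / 0.11318 = 0.6030 → 60.30%

AR% = 60.30%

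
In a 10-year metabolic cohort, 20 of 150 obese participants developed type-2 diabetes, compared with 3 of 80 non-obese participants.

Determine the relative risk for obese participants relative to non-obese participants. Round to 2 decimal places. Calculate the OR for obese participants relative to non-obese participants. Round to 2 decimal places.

risk, obese participants = 20/150 = 0.13333
risk, non-obese participants = 3/80 = 0.03750
RR = 0.13333 / 0.03750 = 3.56
OR = (20 × 77) / (130 × 3) = 1540/390 ≈ 3.95

RR = 3.56; OR = 3.95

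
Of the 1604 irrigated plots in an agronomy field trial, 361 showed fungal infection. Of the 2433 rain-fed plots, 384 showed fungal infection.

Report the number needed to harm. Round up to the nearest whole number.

NNH = 15

risk, irrigated plots = 361/1604 = 0.225062
risk, rain-fed plots = 384/2433 = 0.157830
absolute risk difference = 0.067233
1 / 0.067233 = 14.874 → round up → 15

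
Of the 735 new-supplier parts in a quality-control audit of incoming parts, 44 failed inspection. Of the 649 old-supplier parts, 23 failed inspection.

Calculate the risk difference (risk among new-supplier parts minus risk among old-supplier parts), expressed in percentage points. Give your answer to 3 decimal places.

RD: 2.442

risk, new-supplier parts = 44/735 = 0.05986
risk, old-supplier parts = 23/649 = 0.03544
risk difference = 0.05986 − 0.03544 = 0.02442 → 2.442 percentage points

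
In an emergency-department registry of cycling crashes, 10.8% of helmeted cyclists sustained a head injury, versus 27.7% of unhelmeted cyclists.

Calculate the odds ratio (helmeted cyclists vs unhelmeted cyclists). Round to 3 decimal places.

OR: 0.316

odds, helmeted cyclists = 0.1080/0.8920 = 0.1211
odds, unhelmeted cyclists = 0.2770/0.7230 = 0.3831
OR = 0.1211 / 0.3831 = 0.316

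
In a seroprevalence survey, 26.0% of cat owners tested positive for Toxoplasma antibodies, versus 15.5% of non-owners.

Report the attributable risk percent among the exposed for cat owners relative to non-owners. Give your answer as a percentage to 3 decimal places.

AR% = (0.2600 − 0.1550) / 0.2600 = 0.4038 → 40.385%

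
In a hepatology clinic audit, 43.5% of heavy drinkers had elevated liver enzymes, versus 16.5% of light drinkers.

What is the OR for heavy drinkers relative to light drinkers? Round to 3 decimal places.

odds, heavy drinkers = 0.4350/0.5650 = 0.7699
odds, light drinkers = 0.1650/0.8350 = 0.1976
OR = 0.7699 / 0.1976 = 3.896

OR: 3.896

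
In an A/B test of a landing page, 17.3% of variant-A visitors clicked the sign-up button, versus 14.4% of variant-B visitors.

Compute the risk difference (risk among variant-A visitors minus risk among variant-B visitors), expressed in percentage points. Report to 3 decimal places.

2.900

risk difference = 0.1730 − 0.1440 = 0.0290 → 2.900 percentage points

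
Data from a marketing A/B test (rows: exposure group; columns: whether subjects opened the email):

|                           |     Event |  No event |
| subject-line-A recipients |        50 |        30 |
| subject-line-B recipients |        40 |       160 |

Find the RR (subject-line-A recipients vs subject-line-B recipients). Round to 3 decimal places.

RR: 3.125

risk, subject-line-A recipients = 50/80 = 0.6250
risk, subject-line-B recipients = 40/200 = 0.2000
RR = 0.6250 / 0.2000 = 3.125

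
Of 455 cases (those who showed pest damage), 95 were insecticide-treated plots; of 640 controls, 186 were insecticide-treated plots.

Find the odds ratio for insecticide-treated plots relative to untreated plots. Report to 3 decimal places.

OR = 0.644

odds, insecticide-treated plots = 95/186 = 0.5108
odds, untreated plots = 360/454 = 0.7930
OR = 0.5108 / 0.7930 = 0.644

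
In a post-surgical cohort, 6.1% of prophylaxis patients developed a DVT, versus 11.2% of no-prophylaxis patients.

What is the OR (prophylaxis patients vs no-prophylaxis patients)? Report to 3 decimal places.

0.515

odds, prophylaxis patients = 0.0610/0.9390 = 0.0650
odds, no-prophylaxis patients = 0.1120/0.8880 = 0.1261
OR = 0.0650 / 0.1261 = 0.515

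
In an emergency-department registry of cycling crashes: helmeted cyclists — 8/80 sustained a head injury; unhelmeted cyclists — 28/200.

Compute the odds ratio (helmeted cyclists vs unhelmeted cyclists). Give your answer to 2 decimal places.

OR = (8 × 172) / (72 × 28) = 1376/2016 ≈ 0.68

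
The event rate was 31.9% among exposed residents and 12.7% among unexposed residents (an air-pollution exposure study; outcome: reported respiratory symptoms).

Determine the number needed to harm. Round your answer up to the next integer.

NNH ≈ 6

absolute risk difference = 0.192000
1 / 0.192000 = 5.208 → round up → 6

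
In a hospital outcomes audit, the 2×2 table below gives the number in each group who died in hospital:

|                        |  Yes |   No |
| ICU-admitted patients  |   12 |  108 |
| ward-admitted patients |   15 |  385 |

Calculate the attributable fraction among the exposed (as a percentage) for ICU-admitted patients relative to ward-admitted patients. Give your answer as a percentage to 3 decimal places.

62.500%

risk, ICU-admitted patients = 12/120 = 0.10000
risk, ward-admitted patients = 15/400 = 0.03750
AR% = (0.10000 − 0.03750) / 0.10000 = 0.6250 → 62.500%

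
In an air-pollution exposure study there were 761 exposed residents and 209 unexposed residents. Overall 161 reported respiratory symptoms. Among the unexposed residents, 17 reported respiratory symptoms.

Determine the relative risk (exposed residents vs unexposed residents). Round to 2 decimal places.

exposed residents with the outcome: 161 − 17 = 144
exposed residents without the outcome: 761 − 144 = 617
unexposed residents without the outcome: 209 − 17 = 192
risk, exposed residents = 144/761 = 0.1892
risk, unexposed residents = 17/209 = 0.0813
RR = 0.1892 / 0.0813 = 2.33

RR = 2.33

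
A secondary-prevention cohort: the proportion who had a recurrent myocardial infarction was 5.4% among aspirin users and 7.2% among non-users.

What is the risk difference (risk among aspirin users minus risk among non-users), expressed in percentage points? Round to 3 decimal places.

-1.800

risk difference = 0.0540 − 0.0720 = -0.0180 → -1.800 percentage points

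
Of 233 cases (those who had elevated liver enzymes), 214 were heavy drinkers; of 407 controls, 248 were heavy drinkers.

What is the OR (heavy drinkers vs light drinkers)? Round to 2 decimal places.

OR = (214 × 159) / (248 × 19) = 34026/4712 ≈ 7.22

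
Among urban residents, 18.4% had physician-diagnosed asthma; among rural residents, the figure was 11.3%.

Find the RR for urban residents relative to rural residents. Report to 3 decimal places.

RR = 0.1840 / 0.1130 = 1.628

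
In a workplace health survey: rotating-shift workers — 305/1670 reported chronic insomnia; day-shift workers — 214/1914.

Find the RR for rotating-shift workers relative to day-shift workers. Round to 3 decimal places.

RR: 1.633

risk, rotating-shift workers = 305/1670 = 0.1826
risk, day-shift workers = 214/1914 = 0.1118
RR = 0.1826 / 0.1118 = 1.633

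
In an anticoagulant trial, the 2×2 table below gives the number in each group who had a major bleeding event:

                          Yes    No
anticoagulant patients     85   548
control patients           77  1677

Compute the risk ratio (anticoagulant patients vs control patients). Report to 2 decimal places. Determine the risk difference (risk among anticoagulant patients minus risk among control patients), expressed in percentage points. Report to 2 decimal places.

risk, anticoagulant patients = 85/633 = 0.13428
risk, control patients = 77/1754 = 0.04390
RR = 0.13428 / 0.04390 = 3.06
risk difference = 0.13428 − 0.04390 = 0.09038 → 9.04 percentage points

RR = 3.06; RD = 9.04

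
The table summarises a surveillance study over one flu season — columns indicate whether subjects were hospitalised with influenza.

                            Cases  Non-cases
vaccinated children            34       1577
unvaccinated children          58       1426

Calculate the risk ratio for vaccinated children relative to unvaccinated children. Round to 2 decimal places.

RR ≈ 0.54

risk, vaccinated children = 34/1611 = 0.02110
risk, unvaccinated children = 58/1484 = 0.03908
RR = 0.02110 / 0.03908 = 0.54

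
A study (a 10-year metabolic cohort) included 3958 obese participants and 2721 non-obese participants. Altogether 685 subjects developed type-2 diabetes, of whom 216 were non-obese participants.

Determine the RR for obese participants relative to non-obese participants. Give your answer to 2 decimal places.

RR: 1.49

obese participants with the outcome: 685 − 216 = 469
obese participants without the outcome: 3958 − 469 = 3489
non-obese participants without the outcome: 2721 − 216 = 2505
risk, obese participants = 469/3958 = 0.1185
risk, non-obese participants = 216/2721 = 0.0794
RR = 0.1185 / 0.0794 = 1.49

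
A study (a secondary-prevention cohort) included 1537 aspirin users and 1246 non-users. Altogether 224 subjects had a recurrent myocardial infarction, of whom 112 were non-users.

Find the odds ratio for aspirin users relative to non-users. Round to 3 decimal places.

OR: 0.796

aspirin users with the outcome: 224 − 112 = 112
aspirin users without the outcome: 1537 − 112 = 1425
non-users without the outcome: 1246 − 112 = 1134
OR = (112 × 1134) / (1425 × 112) = 127008/159600 ≈ 0.796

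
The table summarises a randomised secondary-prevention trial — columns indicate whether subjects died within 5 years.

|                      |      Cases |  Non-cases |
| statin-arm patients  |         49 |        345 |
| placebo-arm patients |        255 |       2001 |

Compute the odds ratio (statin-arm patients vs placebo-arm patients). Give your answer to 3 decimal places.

OR = (49 × 2001) / (345 × 255) = 98049/87975 ≈ 1.115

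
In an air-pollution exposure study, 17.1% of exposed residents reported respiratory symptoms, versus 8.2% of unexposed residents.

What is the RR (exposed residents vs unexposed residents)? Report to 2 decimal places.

RR = 0.1710 / 0.0820 = 2.09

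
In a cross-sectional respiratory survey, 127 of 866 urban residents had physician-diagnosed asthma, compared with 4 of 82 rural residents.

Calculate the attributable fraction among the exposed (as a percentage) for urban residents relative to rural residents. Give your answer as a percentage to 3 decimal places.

AR% = 66.737%

risk, urban residents = 127/866 = 0.14665
risk, rural residents = 4/82 = 0.04878
AR% = (0.14665 − 0.04878) / 0.14665 = 0.6674 → 66.737%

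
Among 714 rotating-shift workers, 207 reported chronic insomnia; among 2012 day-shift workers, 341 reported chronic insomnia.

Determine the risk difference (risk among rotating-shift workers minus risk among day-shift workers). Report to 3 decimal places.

RD ≈ 0.120

risk, rotating-shift workers = 207/714 = 0.2899
risk, day-shift workers = 341/2012 = 0.1695
risk difference = 0.2899 − 0.1695 = 0.120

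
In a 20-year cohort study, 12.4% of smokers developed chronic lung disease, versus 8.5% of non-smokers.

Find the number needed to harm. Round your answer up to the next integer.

26

absolute risk difference = 0.039000
1 / 0.039000 = 25.641 → round up → 26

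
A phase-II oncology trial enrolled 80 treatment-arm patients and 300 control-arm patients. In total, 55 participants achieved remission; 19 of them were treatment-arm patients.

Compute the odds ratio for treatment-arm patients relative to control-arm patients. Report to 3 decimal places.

treatment-arm patients without the outcome: 80 − 19 = 61
control-arm patients with the outcome: 55 − 19 = 36
control-arm patients without the outcome: 300 − 36 = 264
OR = (19 × 264) / (61 × 36) = 5016/2196 ≈ 2.284

2.284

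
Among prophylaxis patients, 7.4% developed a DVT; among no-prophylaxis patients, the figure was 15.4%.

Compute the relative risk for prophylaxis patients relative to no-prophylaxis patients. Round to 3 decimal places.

RR = 0.0740 / 0.1540 = 0.481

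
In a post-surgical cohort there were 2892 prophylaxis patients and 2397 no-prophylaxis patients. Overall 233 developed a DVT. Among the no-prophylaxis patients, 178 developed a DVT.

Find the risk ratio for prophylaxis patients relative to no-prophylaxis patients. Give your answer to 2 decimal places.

0.26

prophylaxis patients with the outcome: 233 − 178 = 55
prophylaxis patients without the outcome: 2892 − 55 = 2837
no-prophylaxis patients without the outcome: 2397 − 178 = 2219
risk, prophylaxis patients = 55/2892 = 0.01902
risk, no-prophylaxis patients = 178/2397 = 0.07426
RR = 0.01902 / 0.07426 = 0.26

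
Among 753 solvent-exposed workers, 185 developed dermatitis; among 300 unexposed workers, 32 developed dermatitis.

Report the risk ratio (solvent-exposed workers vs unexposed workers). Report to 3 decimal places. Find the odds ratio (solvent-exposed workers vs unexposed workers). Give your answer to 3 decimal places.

risk, solvent-exposed workers = 185/753 = 0.2457
risk, unexposed workers = 32/300 = 0.1067
RR = 0.2457 / 0.1067 = 2.303
odds, solvent-exposed workers = 185/568 = 0.3257
odds, unexposed workers = 32/268 = 0.1194
OR = 0.3257 / 0.1194 = 2.728

RR = 2.303; OR = 2.728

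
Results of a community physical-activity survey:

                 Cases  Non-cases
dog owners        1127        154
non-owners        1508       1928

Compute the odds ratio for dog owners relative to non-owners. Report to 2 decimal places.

OR = (1127 × 1928) / (154 × 1508) = 2172856/232232 ≈ 9.36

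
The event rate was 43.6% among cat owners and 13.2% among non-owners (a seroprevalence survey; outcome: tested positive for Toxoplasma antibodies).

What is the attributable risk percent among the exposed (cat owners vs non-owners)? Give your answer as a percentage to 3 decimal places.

AR% = (0.4360 − 0.1320) / 0.4360 = 0.6972 → 69.725%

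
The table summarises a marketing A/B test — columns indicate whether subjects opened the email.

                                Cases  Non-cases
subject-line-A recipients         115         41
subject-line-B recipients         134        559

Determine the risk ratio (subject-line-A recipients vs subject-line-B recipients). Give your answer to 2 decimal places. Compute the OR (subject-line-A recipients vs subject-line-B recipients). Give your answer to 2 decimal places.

RR = 3.81; OR = 11.70

risk, subject-line-A recipients = 115/156 = 0.7372
risk, subject-line-B recipients = 134/693 = 0.1934
RR = 0.7372 / 0.1934 = 3.81
OR = (115 × 559) / (41 × 134) = 64285/5494 ≈ 11.70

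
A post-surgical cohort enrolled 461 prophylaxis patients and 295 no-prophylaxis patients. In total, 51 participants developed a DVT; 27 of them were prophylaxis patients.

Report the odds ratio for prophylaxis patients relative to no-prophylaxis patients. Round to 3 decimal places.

prophylaxis patients without the outcome: 461 − 27 = 434
no-prophylaxis patients with the outcome: 51 − 27 = 24
no-prophylaxis patients without the outcome: 295 − 24 = 271
OR = (27 × 271) / (434 × 24) = 7317/10416 ≈ 0.702

0.702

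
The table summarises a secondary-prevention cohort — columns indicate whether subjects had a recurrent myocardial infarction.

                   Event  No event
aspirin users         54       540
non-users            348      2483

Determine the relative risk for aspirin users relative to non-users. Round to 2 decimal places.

risk, aspirin users = 54/594 = 0.0909
risk, non-users = 348/2831 = 0.1229
RR = 0.0909 / 0.1229 = 0.74

0.74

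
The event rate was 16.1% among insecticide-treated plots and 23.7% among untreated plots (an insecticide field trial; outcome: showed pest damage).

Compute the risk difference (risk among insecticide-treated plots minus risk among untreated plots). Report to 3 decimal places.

risk difference = 0.1610 − 0.2370 = -0.076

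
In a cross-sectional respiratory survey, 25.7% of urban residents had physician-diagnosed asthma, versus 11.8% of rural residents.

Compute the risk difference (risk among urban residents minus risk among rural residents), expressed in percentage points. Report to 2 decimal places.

risk difference = 0.2570 − 0.1180 = 0.1390 → 13.90 percentage points

RD: 13.90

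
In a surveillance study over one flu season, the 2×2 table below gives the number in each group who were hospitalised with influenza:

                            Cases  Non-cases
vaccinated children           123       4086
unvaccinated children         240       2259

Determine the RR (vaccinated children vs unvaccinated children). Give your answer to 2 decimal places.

risk, vaccinated children = 123/4209 = 0.02922
risk, unvaccinated children = 240/2499 = 0.09604
RR = 0.02922 / 0.09604 = 0.30

RR = 0.30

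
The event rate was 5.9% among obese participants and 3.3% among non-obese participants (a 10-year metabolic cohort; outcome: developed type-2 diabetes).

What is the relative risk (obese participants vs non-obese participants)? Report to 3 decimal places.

RR = 0.05900 / 0.03300 = 1.788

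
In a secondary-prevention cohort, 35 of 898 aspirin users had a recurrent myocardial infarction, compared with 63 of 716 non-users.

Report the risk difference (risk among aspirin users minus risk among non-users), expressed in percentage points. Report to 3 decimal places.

RD ≈ -4.901

risk, aspirin users = 35/898 = 0.03898
risk, non-users = 63/716 = 0.08799
risk difference = 0.03898 − 0.08799 = -0.04901 → -4.901 percentage points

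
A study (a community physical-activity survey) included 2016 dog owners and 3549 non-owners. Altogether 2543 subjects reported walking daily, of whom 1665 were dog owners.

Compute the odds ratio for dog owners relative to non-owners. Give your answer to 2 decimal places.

OR: 14.43

dog owners without the outcome: 2016 − 1665 = 351
non-owners with the outcome: 2543 − 1665 = 878
non-owners without the outcome: 3549 − 878 = 2671
odds, dog owners = 1665/351 = 4.7436
odds, non-owners = 878/2671 = 0.3287
OR = 4.7436 / 0.3287 = 14.43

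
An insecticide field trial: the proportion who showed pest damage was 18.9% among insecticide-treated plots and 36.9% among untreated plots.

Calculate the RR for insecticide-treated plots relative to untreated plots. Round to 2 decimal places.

RR = 0.1890 / 0.3690 = 0.51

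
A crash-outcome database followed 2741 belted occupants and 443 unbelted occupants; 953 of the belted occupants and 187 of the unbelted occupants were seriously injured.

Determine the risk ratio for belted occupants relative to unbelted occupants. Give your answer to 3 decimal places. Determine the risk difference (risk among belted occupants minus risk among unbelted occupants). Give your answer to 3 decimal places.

risk, belted occupants = 953/2741 = 0.3477
risk, unbelted occupants = 187/443 = 0.4221
RR = 0.3477 / 0.4221 = 0.824
risk difference = 0.3477 − 0.4221 = -0.074

RR = 0.824; RD = -0.074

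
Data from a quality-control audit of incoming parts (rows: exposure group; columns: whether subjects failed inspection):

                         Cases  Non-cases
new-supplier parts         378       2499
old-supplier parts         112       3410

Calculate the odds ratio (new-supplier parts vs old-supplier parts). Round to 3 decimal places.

OR = (378 × 3410) / (2499 × 112) = 1288980/279888 ≈ 4.605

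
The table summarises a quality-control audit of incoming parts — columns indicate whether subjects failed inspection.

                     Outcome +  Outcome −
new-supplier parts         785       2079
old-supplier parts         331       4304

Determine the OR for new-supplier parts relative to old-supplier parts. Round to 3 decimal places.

4.910

odds, new-supplier parts = 785/2079 = 0.3776
odds, old-supplier parts = 331/4304 = 0.0769
OR = 0.3776 / 0.0769 = 4.910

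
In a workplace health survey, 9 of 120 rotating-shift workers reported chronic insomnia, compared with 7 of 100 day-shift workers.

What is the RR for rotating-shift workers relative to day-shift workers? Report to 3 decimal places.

risk, rotating-shift workers = 9/120 = 0.0750
risk, day-shift workers = 7/100 = 0.0700
RR = 0.0750 / 0.0700 = 1.071

1.071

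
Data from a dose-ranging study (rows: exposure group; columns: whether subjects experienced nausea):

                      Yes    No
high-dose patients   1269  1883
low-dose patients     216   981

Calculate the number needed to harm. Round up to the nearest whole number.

NNH: 5

risk, high-dose patients = 1269/3152 = 0.402602
risk, low-dose patients = 216/1197 = 0.180451
absolute risk difference = 0.222150
1 / 0.222150 = 4.501 → round up → 5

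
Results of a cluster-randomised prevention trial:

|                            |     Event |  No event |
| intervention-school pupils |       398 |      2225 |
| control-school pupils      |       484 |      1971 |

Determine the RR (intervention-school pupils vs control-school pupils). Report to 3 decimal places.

risk, intervention-school pupils = 398/2623 = 0.1517
risk, control-school pupils = 484/2455 = 0.1971
RR = 0.1517 / 0.1971 = 0.770

RR ≈ 0.770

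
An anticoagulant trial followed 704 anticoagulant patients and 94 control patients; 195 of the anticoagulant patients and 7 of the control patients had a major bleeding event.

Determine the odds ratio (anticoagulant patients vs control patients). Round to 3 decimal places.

OR = (195 × 87) / (509 × 7) = 16965/3563 ≈ 4.761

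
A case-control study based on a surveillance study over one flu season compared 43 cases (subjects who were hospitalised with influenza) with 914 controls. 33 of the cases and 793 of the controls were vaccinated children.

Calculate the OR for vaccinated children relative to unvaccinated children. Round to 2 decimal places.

OR = (33 × 121) / (793 × 10) = 3993/7930 ≈ 0.50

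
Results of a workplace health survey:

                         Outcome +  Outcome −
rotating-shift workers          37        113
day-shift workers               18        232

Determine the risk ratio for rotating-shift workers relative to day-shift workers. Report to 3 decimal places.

risk, rotating-shift workers = 37/150 = 0.2467
risk, day-shift workers = 18/250 = 0.0720
RR = 0.2467 / 0.0720 = 3.426

RR = 3.426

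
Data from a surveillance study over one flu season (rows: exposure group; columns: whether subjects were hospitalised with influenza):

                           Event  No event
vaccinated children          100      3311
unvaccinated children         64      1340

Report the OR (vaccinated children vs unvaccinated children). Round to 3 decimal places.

OR = (100 × 1340) / (3311 × 64) = 134000/211904 ≈ 0.632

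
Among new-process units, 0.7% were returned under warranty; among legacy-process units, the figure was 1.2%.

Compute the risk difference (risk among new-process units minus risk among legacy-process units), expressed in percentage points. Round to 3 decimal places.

RD = -0.500

risk difference = 0.00700 − 0.01200 = -0.00500 → -0.500 percentage points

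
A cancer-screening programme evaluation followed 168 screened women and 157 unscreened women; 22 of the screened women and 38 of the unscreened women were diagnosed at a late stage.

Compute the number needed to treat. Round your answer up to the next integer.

10

risk, screened women = 22/168 = 0.130952
risk, unscreened women = 38/157 = 0.242038
absolute risk difference = 0.111086
1 / 0.111086 = 9.002 → round up → 10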